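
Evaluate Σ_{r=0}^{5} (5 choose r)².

252

By Vandermonde's identity, Σ C(5,r)² = C(10,5) = 252.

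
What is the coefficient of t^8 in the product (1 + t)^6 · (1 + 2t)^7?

Coefficient of t^8 = Σ_{j} C(6,j)·1^j·C(7,8-j)·2^(8-j) for j from 1 to 6.
= 768 + 6720 + 13440 + 8400 + 1680 + 84 = 31092.

31092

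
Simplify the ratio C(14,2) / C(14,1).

C(n,k+1)/C(n,k) = (n−k)/(k+1) = (14−1)/(1+1) = 13/2.

13/2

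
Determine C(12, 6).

C(12,6) = (12·11·10·9·8·7) / 6! = 665280 / 720 = 924.

924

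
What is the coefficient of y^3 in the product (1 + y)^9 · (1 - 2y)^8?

Coefficient of y^3 = Σ_{j} C(9,j)·1^j·C(8,3-j)·(-2)^(3-j) for j from 0 to 3.
= (-448) + 1008 + (-576) + 84 = 68.

68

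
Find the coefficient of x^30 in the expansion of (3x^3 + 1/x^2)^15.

General term: C(15,j)·(3x^3)^j·(1/x^2)^(15-j), with x-exponent 3j − 2(15−j) = 5j − 30.
Set 5j − 30 = 30: j = 12.
C(15,12) = 455; 3^12 = 531441; 1^3 = 1.
Coefficient = 455 · 531441 · 1 = 241805655.

241805655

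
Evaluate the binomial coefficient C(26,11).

7726160

C(26,11) = (26·25·24·23·22·21·20·19·18·17·16) / 11! = 308403583488000 / 39916800 = 7726160.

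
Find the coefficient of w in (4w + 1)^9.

The general term is C(9,j)·(4w)^j·(1)^(9-j); the w^1 term has j = 1.
C(9,1) = 9.
Coefficient = C(9,1) · 4^1 = 9 · 4 = 36.

36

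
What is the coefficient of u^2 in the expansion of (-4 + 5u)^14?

38168166400

The general term is C(14,j)·(-4)^j·(5u)^(14-j); the u^2 term has j = 12.
C(14,12) = 91.
Coefficient = C(14,12) · (-4)^12 · 5^2 = 91 · 16777216 · 25 = 38168166400.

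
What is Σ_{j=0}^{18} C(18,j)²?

By Vandermonde's identity, Σ C(18,j)² = C(36,18) = 9075135300.

9075135300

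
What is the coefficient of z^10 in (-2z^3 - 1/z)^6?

240

General term: C(6,j)·(-2z^3)^j·(-1/z)^(6-j), with z-exponent 3j − 1(6−j) = 4j − 6.
Set 4j − 6 = 10: j = 4.
C(6,4) = 15; (-2)^4 = 16; (-1)^2 = 1.
Coefficient = 15 · 16 · 1 = 240.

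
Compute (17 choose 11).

C(17,11) = C(17,6) by symmetry.
C(17,6) = (17·16·15·14·13·12) / 6! = 8910720 / 720 = 12376.

12376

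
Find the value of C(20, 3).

1140

C(20,3) = (20·19·18) / 3! = 6840 / 6 = 1140.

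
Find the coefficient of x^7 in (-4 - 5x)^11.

-6600000000

The general term is C(11,j)·(-4)^j·(-5x)^(11-j); the x^7 term has j = 4.
C(11,4) = 330.
Coefficient = C(11,4) · (-4)^4 · (-5)^7 = 330 · 256 · (-78125) = -6600000000.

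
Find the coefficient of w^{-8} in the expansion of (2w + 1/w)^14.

2912

General term: C(14,j)·(2w)^j·(1/w)^(14-j), with w-exponent 1j − 1(14−j) = 2j − 14.
Set 2j − 14 = -8: j = 3.
C(14,3) = 364; 2^3 = 8; 1^11 = 1.
Coefficient = 364 · 8 · 1 = 2912.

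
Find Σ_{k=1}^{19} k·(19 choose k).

4980736

Since k·C(19,k) = 19·C(18,k−1), the sum is 19·2^18 = 19·262144 = 4980736.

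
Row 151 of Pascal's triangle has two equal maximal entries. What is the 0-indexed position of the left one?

75

For odd n = 151, C(151,k) peaks at k = (n−1)/2 and (n+1)/2; the lesser is 75.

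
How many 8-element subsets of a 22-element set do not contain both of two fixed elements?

All 8-subsets: C(22,8) = 319770. Those containing both fixed elements: C(20,6) = 38760.
319770 − 38760 = 281010.

281010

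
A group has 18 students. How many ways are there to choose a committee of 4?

This is C(18,4) = 3060.

3060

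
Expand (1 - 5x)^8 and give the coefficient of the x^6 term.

437500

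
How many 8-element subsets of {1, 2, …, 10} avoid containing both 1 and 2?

17

All 8-subsets: C(10,8) = 45. Those containing both fixed elements: C(8,6) = 28.
45 − 28 = 17.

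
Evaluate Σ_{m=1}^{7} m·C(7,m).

Since m·C(7,m) = 7·C(6,m−1), the sum is 7·2^6 = 7·64 = 448.

448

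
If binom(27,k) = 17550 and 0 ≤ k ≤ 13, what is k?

4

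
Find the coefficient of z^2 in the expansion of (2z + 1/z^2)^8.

General term: C(8,j)·(2z)^j·(1/z^2)^(8-j), with z-exponent 1j − 2(8−j) = 3j − 16.
Set 3j − 16 = 2: j = 6.
C(8,6) = 28; 2^6 = 64; 1^2 = 1.
Coefficient = 28 · 64 · 1 = 1792.

1792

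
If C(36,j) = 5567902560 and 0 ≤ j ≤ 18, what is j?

C(36,j) increases on 0 ≤ j ≤ 18. C(36,14) = 3796297200 and C(36,15) = 5567902560, so j = 15.

15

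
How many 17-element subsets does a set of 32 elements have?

C(32,17) = C(32,15) by symmetry.
C(32,15) = (32·31·30·29·28·27·26·25·24·23·22·21·20·19·18) / 15! = 739781100339240960000 / 1307674368000 = 565722720.

565722720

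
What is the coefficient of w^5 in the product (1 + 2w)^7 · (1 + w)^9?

24738

Coefficient of w^5 = Σ_{j} C(7,j)·2^j·C(9,5-j)·1^(5-j) for j from 0 to 5.
= 126 + 1764 + 7056 + 10080 + 5040 + 672 = 24738.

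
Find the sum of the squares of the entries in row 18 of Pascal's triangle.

9075135300

By Vandermonde's identity, Σ C(18,k)² = C(36,18) = 9075135300.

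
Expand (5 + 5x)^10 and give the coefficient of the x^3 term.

1171875000

The general term is C(10,j)·(5)^j·(5x)^(10-j); the x^3 term has j = 7.
C(10,7) = 120.
Coefficient = C(10,7) · 5^7 · 5^3 = 120 · 78125 · 125 = 1171875000.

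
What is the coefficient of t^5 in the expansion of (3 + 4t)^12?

The general term is C(12,j)·(3)^j·(4t)^(12-j); the t^5 term has j = 7.
C(12,7) = 792.
Coefficient = C(12,7) · 3^7 · 4^5 = 792 · 2187 · 1024 = 1773674496.

1773674496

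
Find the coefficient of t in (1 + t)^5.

5

The general term is C(5,j)·(1)^j·(t)^(5-j); the t^1 term has j = 4.
C(5,4) = 5.
Coefficient = C(5,4) = 5.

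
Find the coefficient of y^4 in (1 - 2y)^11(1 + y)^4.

1233

Coefficient of y^4 = Σ_{j} C(11,j)·(-2)^j·C(4,4-j)·1^(4-j) for j from 0 to 4.
= 1 + (-88) + 1320 + (-5280) + 5280 = 1233.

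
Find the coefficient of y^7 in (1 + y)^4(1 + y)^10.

3432

(1 + y)^4(1 + y)^10 = (1 + y)^14, so the coefficient of y^7 is C(14,7)·1^7 = 3432·1 = 3432.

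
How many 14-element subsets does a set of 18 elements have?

3060

C(18,14) = C(18,4) by symmetry.
C(18,4) = (18·17·16·15) / 4! = 73440 / 24 = 3060.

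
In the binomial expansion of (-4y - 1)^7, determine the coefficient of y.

The general term is C(7,j)·(-4y)^j·(-1)^(7-j); the y^1 term has j = 1.
C(7,1) = 7.
Coefficient = C(7,1) · (-4)^1 = 7 · (-4) = -28.

-28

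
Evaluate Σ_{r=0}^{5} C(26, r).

1 + 26 + 325 + 2600 + 14950 + 65780 = 83682.

83682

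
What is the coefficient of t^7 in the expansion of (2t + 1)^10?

The general term is C(10,j)·(2t)^j·(1)^(10-j); the t^7 term has j = 7.
C(10,7) = 120.
Coefficient = C(10,7) · 2^7 = 120 · 128 = 15360.

15360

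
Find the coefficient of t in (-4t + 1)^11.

-44

The general term is C(11,j)·(-4t)^j·(1)^(11-j); the t^1 term has j = 1.
C(11,1) = 11.
Coefficient = C(11,1) · (-4)^1 = 11 · (-4) = -44.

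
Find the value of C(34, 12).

548354040

C(34,12) = (34·33·32·31·30·29·28·27·26·25·24·23) / 12! = 262662462526464000 / 479001600 = 548354040.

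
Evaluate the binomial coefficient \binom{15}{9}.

C(15,9) = C(15,6) by symmetry.
C(15,6) = (15·14·13·12·11·10) / 6! = 3603600 / 720 = 5005.

5005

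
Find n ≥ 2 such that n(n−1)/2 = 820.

41

n(n−1)/2 = 820 ⇒ n(n−1) = 1640. Since 41·40 = 1640, n = 41.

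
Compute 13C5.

C(13,5) = (13·12·11·10·9) / 5! = 154440 / 120 = 1287.

1287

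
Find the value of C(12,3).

220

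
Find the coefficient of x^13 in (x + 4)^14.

The general term is C(14,j)·(x)^j·(4)^(14-j); the x^13 term has j = 13.
C(14,13) = 14.
Coefficient = C(14,13) · 4^1 = 14 · 4 = 56.

56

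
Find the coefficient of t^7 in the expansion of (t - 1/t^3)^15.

General term: C(15,j)·(t)^j·(-1/t^3)^(15-j), with t-exponent 1j − 3(15−j) = 4j − 45.
Set 4j − 45 = 7: j = 13.
C(15,13) = 105; 1^13 = 1; (-1)^2 = 1.
Coefficient = 105 · 1 · 1 = 105.

105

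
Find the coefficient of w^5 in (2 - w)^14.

-1025024

The general term is C(14,j)·(2)^j·(-w)^(14-j); the w^5 term has j = 9.
C(14,9) = 2002.
Coefficient = C(14,9) · 2^9 · (-1)^5 = 2002 · 512 · (-1) = -1025024.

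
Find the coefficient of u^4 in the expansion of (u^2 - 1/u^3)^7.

General term: C(7,j)·(u^2)^j·(-1/u^3)^(7-j), with u-exponent 2j − 3(7−j) = 5j − 21.
Set 5j − 21 = 4: j = 5.
C(7,5) = 21; 1^5 = 1; (-1)^2 = 1.
Coefficient = 21 · 1 · 1 = 21.

21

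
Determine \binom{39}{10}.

635745396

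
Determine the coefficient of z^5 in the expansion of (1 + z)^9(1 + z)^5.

2002

(1 + z)^9(1 + z)^5 = (1 + z)^14, so the coefficient of z^5 is C(14,5)·1^5 = 2002·1 = 2002.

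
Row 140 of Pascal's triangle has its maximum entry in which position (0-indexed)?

C(140,i) is maximized at i = 140/2 = 70.

70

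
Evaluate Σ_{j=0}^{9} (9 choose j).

512

Setting x = 1 in (1+x)^9 gives Σ C(9,j) = 2^9 = 512.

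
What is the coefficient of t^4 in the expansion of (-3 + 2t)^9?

The general term is C(9,j)·(-3)^j·(2t)^(9-j); the t^4 term has j = 5.
C(9,5) = 126.
Coefficient = C(9,5) · (-3)^5 · 2^4 = 126 · (-243) · 16 = -489888.

-489888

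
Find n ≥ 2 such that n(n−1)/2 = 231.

22

n(n−1)/2 = 231 ⇒ n(n−1) = 462. Since 22·21 = 462, n = 22.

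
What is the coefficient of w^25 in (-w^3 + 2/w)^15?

General term: C(15,j)·(-w^3)^j·(2/w)^(15-j), with w-exponent 3j − 1(15−j) = 4j − 15.
Set 4j − 15 = 25: j = 10.
C(15,10) = 3003; (-1)^10 = 1; 2^5 = 32.
Coefficient = 3003 · 1 · 32 = 96096.

96096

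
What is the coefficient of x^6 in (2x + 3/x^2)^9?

General term: C(9,j)·(2x)^j·(3/x^2)^(9-j), with x-exponent 1j − 2(9−j) = 3j − 18.
Set 3j − 18 = 6: j = 8.
C(9,8) = 9; 2^8 = 256; 3^1 = 3.
Coefficient = 9 · 256 · 3 = 6912.

6912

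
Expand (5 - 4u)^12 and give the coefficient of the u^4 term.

49500000000

The general term is C(12,j)·(5)^j·(-4u)^(12-j); the u^4 term has j = 8.
C(12,8) = 495.
Coefficient = C(12,8) · 5^8 · (-4)^4 = 495 · 390625 · 256 = 49500000000.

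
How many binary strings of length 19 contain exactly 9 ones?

92378

Choose the 9 positions: C(19,9) = 92378.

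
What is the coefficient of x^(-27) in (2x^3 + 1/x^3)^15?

General term: C(15,j)·(2x^3)^j·(1/x^3)^(15-j), with x-exponent 3j − 3(15−j) = 6j − 45.
Set 6j − 45 = -27: j = 3.
C(15,3) = 455; 2^3 = 8; 1^12 = 1.
Coefficient = 455 · 8 · 1 = 3640.

3640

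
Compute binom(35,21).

C(35,21) = C(35,14) by symmetry.
C(35,14) = (35·34·33·32·31·30·29·28·27·26·25·24·23·22) / 14! = 202250096145377280000 / 87178291200 = 2319959400.

2319959400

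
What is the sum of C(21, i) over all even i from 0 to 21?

1048576

Half of (1+1)^21 + (1−1)^21 gives the even-index sum: 2^20 = 1048576.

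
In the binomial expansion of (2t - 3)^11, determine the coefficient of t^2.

The general term is C(11,j)·(2t)^j·(-3)^(11-j); the t^2 term has j = 2.
C(11,2) = 55.
Coefficient = C(11,2) · 2^2 · (-3)^9 = 55 · 4 · (-19683) = -4330260.

-4330260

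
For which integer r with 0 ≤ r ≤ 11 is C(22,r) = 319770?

C(22,r) increases on 0 ≤ r ≤ 11. C(22,7) = 170544 and C(22,8) = 319770, so r = 8.

8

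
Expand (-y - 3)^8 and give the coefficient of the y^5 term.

1512

The general term is C(8,j)·(-y)^j·(-3)^(8-j); the y^5 term has j = 5.
C(8,5) = 56.
Coefficient = C(8,5) · (-1)^5 · (-3)^3 = 56 · (-1) · (-27) = 1512.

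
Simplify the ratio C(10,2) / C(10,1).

9/2

C(n,k+1)/C(n,k) = (n−k)/(k+1) = (10−1)/(1+1) = 9/2.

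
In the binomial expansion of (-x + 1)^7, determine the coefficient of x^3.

The general term is C(7,j)·(-x)^j·(1)^(7-j); the x^3 term has j = 3.
C(7,3) = 35.
Coefficient = C(7,3) · (-1)^3 = 35 · (-1) = -35.

-35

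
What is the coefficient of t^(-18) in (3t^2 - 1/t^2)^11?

33

General term: C(11,j)·(3t^2)^j·(-1/t^2)^(11-j), with t-exponent 2j − 2(11−j) = 4j − 22.
Set 4j − 22 = -18: j = 1.
C(11,1) = 11; 3^1 = 3; (-1)^10 = 1.
Coefficient = 11 · 3 · 1 = 33.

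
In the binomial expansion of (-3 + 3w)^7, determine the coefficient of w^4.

The general term is C(7,j)·(-3)^j·(3w)^(7-j); the w^4 term has j = 3.
C(7,3) = 35.
Coefficient = C(7,3) · (-3)^3 · 3^4 = 35 · (-27) · 81 = -76545.

-76545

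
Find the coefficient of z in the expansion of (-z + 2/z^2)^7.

-84

General term: C(7,j)·(-z)^j·(2/z^2)^(7-j), with z-exponent 1j − 2(7−j) = 3j − 14.
Set 3j − 14 = 1: j = 5.
C(7,5) = 21; (-1)^5 = -1; 2^2 = 4.
Coefficient = 21 · (-1) · 4 = -84.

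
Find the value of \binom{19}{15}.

C(19,15) = C(19,4) by symmetry.
C(19,4) = (19·18·17·16) / 4! = 93024 / 24 = 3876.

3876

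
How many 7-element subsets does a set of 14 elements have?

C(14,7) = (14·13·12·11·10·9·8) / 7! = 17297280 / 5040 = 3432.

3432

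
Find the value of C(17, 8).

24310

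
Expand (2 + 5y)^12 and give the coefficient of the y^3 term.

14080000

The general term is C(12,j)·(2)^j·(5y)^(12-j); the y^3 term has j = 9.
C(12,9) = 220.
Coefficient = C(12,9) · 2^9 · 5^3 = 220 · 512 · 125 = 14080000.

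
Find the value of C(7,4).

35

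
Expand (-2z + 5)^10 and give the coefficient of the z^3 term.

-75000000

The general term is C(10,j)·(-2z)^j·(5)^(10-j); the z^3 term has j = 3.
C(10,3) = 120.
Coefficient = C(10,3) · (-2)^3 · 5^7 = 120 · (-8) · 78125 = -75000000.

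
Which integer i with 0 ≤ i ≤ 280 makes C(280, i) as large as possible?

140

C(280,i) is maximized at i = 280/2 = 140.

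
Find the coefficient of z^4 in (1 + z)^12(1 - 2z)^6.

135

Coefficient of z^4 = Σ_{j} C(12,j)·1^j·C(6,4-j)·(-2)^(4-j) for j from 0 to 4.
= 240 + (-1920) + 3960 + (-2640) + 495 = 135.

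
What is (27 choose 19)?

2220075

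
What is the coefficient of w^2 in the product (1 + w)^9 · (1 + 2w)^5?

166

Coefficient of w^2 = Σ_{j} C(9,j)·1^j·C(5,2-j)·2^(2-j) for j from 0 to 2.
= 40 + 90 + 36 = 166.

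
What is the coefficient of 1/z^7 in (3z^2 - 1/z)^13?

-702

General term: C(13,j)·(3z^2)^j·(-1/z)^(13-j), with z-exponent 2j − 1(13−j) = 3j − 13.
Set 3j − 13 = -7: j = 2.
C(13,2) = 78; 3^2 = 9; (-1)^11 = -1.
Coefficient = 78 · 9 · (-1) = -702.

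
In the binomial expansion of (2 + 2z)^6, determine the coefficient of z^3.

1280

The general term is C(6,j)·(2)^j·(2z)^(6-j); the z^3 term has j = 3.
C(6,3) = 20.
Coefficient = C(6,3) · 2^3 · 2^3 = 20 · 8 · 8 = 1280.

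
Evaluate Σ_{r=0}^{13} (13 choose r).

The entries of row 13 sum to 2^13 = 8192.

8192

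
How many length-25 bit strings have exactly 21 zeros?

12650

Choose the 21 positions: C(25,21) = 12650.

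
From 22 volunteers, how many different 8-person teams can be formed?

319770

This is C(22,8) = 319770.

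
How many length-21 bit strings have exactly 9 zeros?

293930

Choose the 9 positions: C(21,9) = 293930.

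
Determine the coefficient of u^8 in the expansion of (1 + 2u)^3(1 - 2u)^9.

6912

Coefficient of u^8 = Σ_{j} C(3,j)·2^j·C(9,8-j)·(-2)^(8-j) for j from 0 to 3.
= 2304 + (-27648) + 64512 + (-32256) = 6912.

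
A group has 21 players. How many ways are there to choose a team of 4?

5985

This is C(21,4) = 5985.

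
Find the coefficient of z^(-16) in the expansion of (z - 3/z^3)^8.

20412

General term: C(8,j)·(z)^j·(-3/z^3)^(8-j), with z-exponent 1j − 3(8−j) = 4j − 24.
Set 4j − 24 = -16: j = 2.
C(8,2) = 28; 1^2 = 1; (-3)^6 = 729.
Coefficient = 28 · 1 · 729 = 20412.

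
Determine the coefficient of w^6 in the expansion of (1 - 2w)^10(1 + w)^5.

Coefficient of w^6 = Σ_{j} C(10,j)·(-2)^j·C(5,6-j)·1^(6-j) for j from 1 to 6.
= (-20) + 900 + (-9600) + 33600 + (-40320) + 13440 = -2000.

-2000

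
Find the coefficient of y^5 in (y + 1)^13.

The general term is C(13,j)·(y)^j·(1)^(13-j); the y^5 term has j = 5.
C(13,5) = 1287.
Coefficient = C(13,5) = 1287.

1287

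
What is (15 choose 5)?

3003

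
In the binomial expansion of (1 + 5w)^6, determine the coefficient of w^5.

The general term is C(6,j)·(1)^j·(5w)^(6-j); the w^5 term has j = 1.
C(6,1) = 6.
Coefficient = C(6,1) · 5^5 = 6 · 3125 = 18750.

18750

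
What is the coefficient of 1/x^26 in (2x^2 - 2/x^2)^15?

General term: C(15,j)·(2x^2)^j·(-2/x^2)^(15-j), with x-exponent 2j − 2(15−j) = 4j − 30.
Set 4j − 30 = -26: j = 1.
C(15,1) = 15; 2^1 = 2; (-2)^14 = 16384.
Coefficient = 15 · 2 · 16384 = 491520.

491520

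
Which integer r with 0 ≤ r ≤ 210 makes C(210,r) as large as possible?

105

C(210,r) is maximized at r = 210/2 = 105.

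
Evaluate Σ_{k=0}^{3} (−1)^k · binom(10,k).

The partial alternating sum Σ_{k=0}^{3} (−1)^k C(10,k) = (−1)^3 C(9,3) = -84.

-84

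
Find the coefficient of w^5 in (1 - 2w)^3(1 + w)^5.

Coefficient of w^5 = Σ_{j} C(3,j)·(-2)^j·C(5,5-j)·1^(5-j) for j from 0 to 3.
= 1 + (-30) + 120 + (-80) = 11.

11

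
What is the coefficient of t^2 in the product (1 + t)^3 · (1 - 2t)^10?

123

Coefficient of t^2 = Σ_{j} C(3,j)·1^j·C(10,2-j)·(-2)^(2-j) for j from 0 to 2.
= 180 + (-60) + 3 = 123.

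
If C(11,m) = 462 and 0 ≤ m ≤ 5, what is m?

5

C(11,m) increases on 0 ≤ m ≤ 5. C(11,4) = 330 and C(11,5) = 462, so m = 5.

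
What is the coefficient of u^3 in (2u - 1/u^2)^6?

General term: C(6,j)·(2u)^j·(-1/u^2)^(6-j), with u-exponent 1j − 2(6−j) = 3j − 12.
Set 3j − 12 = 3: j = 5.
C(6,5) = 6; 2^5 = 32; (-1)^1 = -1.
Coefficient = 6 · 32 · (-1) = -192.

-192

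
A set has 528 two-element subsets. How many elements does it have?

n(n−1)/2 = 528 ⇒ n(n−1) = 1056. Since 33·32 = 1056, n = 33.

33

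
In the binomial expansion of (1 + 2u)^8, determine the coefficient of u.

The general term is C(8,j)·(1)^j·(2u)^(8-j); the u^1 term has j = 7.
C(8,7) = 8.
Coefficient = C(8,7) · 2^1 = 8 · 2 = 16.

16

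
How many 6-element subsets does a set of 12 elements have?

924

C(12,6) = (12·11·10·9·8·7) / 6! = 665280 / 720 = 924.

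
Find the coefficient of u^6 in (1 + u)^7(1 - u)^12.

Coefficient of u^6 = Σ_{j} C(7,j)·1^j·C(12,6-j)·(-1)^(6-j) for j from 0 to 6.
= 924 + (-5544) + 10395 + (-7700) + 2310 + (-252) + 7 = 140.

140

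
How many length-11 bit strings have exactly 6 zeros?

Choose the 6 positions: C(11,6) = 462.

462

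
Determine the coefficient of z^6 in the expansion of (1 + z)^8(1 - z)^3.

14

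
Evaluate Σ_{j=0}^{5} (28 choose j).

122438

1 + 28 + 378 + 3276 + 20475 + 98280 = 122438.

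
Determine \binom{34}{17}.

C(34,17) = (34·33·32·31·30·29·28·27·26·25·24·23·22·21·20·19·18) / 17! = 830034394580628357120000 / 355687428096000 = 2333606220.

2333606220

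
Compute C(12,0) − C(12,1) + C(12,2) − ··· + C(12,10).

The partial alternating sum Σ_{k=0}^{10} (−1)^k C(12,k) = (−1)^10 C(11,10) = 11.

11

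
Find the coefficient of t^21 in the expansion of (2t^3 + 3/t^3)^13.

7907328

General term: C(13,j)·(2t^3)^j·(3/t^3)^(13-j), with t-exponent 3j − 3(13−j) = 6j − 39.
Set 6j − 39 = 21: j = 10.
C(13,10) = 286; 2^10 = 1024; 3^3 = 27.
Coefficient = 286 · 1024 · 27 = 7907328.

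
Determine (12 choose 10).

66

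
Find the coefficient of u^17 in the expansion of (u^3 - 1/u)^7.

General term: C(7,j)·(u^3)^j·(-1/u)^(7-j), with u-exponent 3j − 1(7−j) = 4j − 7.
Set 4j − 7 = 17: j = 6.
C(7,6) = 7; 1^6 = 1; (-1)^1 = -1.
Coefficient = 7 · 1 · (-1) = -7.

-7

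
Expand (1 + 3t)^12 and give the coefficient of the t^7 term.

The general term is C(12,j)·(1)^j·(3t)^(12-j); the t^7 term has j = 5.
C(12,5) = 792.
Coefficient = C(12,5) · 3^7 = 792 · 2187 = 1732104.

1732104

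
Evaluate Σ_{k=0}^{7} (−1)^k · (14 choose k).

The partial alternating sum Σ_{k=0}^{7} (−1)^k C(14,k) = (−1)^7 C(13,7) = -1716.

-1716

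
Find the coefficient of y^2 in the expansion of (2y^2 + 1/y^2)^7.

General term: C(7,j)·(2y^2)^j·(1/y^2)^(7-j), with y-exponent 2j − 2(7−j) = 4j − 14.
Set 4j − 14 = 2: j = 4.
C(7,4) = 35; 2^4 = 16; 1^3 = 1.
Coefficient = 35 · 16 · 1 = 560.

560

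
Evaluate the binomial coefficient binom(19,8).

C(19,8) = (19·18·17·16·15·14·13·12) / 8! = 3047466240 / 40320 = 75582.

75582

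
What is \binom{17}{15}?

136

C(17,15) = C(17,2) by symmetry.
C(17,2) = (17·16) / 2! = 272 / 2 = 136.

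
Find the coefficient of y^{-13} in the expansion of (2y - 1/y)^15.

30

General term: C(15,j)·(2y)^j·(-1/y)^(15-j), with y-exponent 1j − 1(15−j) = 2j − 15.
Set 2j − 15 = -13: j = 1.
C(15,1) = 15; 2^1 = 2; (-1)^14 = 1.
Coefficient = 15 · 2 · 1 = 30.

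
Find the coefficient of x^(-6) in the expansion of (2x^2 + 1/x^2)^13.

General term: C(13,j)·(2x^2)^j·(1/x^2)^(13-j), with x-exponent 2j − 2(13−j) = 4j − 26.
Set 4j − 26 = -6: j = 5.
C(13,5) = 1287; 2^5 = 32; 1^8 = 1.
Coefficient = 1287 · 32 · 1 = 41184.

41184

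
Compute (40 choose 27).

C(40,27) = C(40,13) by symmetry.
C(40,13) = (40·39·38·37·36·35·34·33·32·31·30·29·28) / 13! = 74931129164795904000 / 6227020800 = 12033222880.

12033222880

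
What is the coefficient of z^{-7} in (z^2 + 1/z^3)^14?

General term: C(14,j)·(z^2)^j·(1/z^3)^(14-j), with z-exponent 2j − 3(14−j) = 5j − 42.
Set 5j − 42 = -7: j = 7.
C(14,7) = 3432; 1^7 = 1; 1^7 = 1.
Coefficient = 3432 · 1 · 1 = 3432.

3432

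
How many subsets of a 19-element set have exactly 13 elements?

Choose the 13 positions: C(19,13) = 27132.

27132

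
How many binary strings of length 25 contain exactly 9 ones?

Choose the 9 positions: C(25,9) = 2042975.

2042975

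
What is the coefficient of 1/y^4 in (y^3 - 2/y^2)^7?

General term: C(7,j)·(y^3)^j·(-2/y^2)^(7-j), with y-exponent 3j − 2(7−j) = 5j − 14.
Set 5j − 14 = -4: j = 2.
C(7,2) = 21; 1^2 = 1; (-2)^5 = -32.
Coefficient = 21 · 1 · (-32) = -672.

-672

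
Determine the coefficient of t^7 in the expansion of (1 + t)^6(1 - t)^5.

Coefficient of t^7 = Σ_{j} C(6,j)·1^j·C(5,7-j)·(-1)^(7-j) for j from 2 to 6.
= (-15) + 100 + (-150) + 60 + (-5) = -10.

-10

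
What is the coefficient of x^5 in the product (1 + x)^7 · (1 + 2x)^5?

Coefficient of x^5 = Σ_{j} C(7,j)·1^j·C(5,5-j)·2^(5-j) for j from 0 to 5.
= 32 + 560 + 1680 + 1400 + 350 + 21 = 4043.

4043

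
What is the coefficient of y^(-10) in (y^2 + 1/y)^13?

13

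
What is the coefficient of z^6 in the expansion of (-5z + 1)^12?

The general term is C(12,j)·(-5z)^j·(1)^(12-j); the z^6 term has j = 6.
C(12,6) = 924.
Coefficient = C(12,6) · (-5)^6 = 924 · 15625 = 14437500.

14437500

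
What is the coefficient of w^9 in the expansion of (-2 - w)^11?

-220

The general term is C(11,j)·(-2)^j·(-w)^(11-j); the w^9 term has j = 2.
C(11,2) = 55.
Coefficient = C(11,2) · (-2)^2 · (-1)^9 = 55 · 4 · (-1) = -220.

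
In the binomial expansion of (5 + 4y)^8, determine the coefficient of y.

2500000

The general term is C(8,j)·(5)^j·(4y)^(8-j); the y^1 term has j = 7.
C(8,7) = 8.
Coefficient = C(8,7) · 5^7 · 4^1 = 8 · 78125 · 4 = 2500000.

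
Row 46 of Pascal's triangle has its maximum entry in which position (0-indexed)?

23

C(46,r) is maximized at r = 46/2 = 23.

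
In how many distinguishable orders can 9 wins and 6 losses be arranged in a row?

Choose positions for the wins: C(15,9) = 5005.

5005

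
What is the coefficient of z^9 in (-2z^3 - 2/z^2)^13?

General term: C(13,j)·(-2z^3)^j·(-2/z^2)^(13-j), with z-exponent 3j − 2(13−j) = 5j − 26.
Set 5j − 26 = 9: j = 7.
C(13,7) = 1716; (-2)^7 = -128; (-2)^6 = 64.
Coefficient = 1716 · (-128) · 64 = -14057472.

-14057472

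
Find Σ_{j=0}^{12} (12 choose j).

4096

Setting x = 1 in (1+x)^12 gives Σ C(12,j) = 2^12 = 4096.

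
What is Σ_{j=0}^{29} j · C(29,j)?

Since j·C(29,j) = 29·C(28,j−1), the sum is 29·2^28 = 29·268435456 = 7784628224.

7784628224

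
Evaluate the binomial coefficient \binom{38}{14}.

9669554100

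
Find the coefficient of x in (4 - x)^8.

The general term is C(8,j)·(4)^j·(-x)^(8-j); the x^1 term has j = 7.
C(8,7) = 8.
Coefficient = C(8,7) · 4^7 · (-1)^1 = 8 · 16384 · (-1) = -131072.

-131072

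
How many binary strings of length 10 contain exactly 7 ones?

120

Choose the 7 positions: C(10,7) = 120.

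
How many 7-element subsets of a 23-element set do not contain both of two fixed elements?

All 7-subsets: C(23,7) = 245157. Those containing both fixed elements: C(21,5) = 20349.
245157 − 20349 = 224808.

224808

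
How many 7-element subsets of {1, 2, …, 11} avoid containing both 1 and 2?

All 7-subsets: C(11,7) = 330. Those containing both fixed elements: C(9,5) = 126.
330 − 126 = 204.

204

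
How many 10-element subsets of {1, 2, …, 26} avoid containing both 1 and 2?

4576264

All 10-subsets: C(26,10) = 5311735. Those containing both fixed elements: C(24,8) = 735471.
5311735 − 735471 = 4576264.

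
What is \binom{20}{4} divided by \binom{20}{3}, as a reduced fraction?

17/4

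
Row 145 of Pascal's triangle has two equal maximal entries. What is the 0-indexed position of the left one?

For odd n = 145, C(145,r) peaks at r = (n−1)/2 and (n+1)/2; the smaller is 72.

72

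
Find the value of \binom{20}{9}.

C(20,9) = (20·19·18·17·16·15·14·13·12) / 9! = 60949324800 / 362880 = 167960.

167960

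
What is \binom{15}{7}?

6435

C(15,7) = (15·14·13·12·11·10·9) / 7! = 32432400 / 5040 = 6435.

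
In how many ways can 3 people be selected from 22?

1540

This is C(22,3) = 1540.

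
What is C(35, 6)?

1623160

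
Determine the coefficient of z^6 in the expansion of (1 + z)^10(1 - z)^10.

Coefficient of z^6 = Σ_{j} C(10,j)·1^j·C(10,6-j)·(-1)^(6-j) for j from 0 to 6.
= 210 + (-2520) + 9450 + (-14400) + 9450 + (-2520) + 210 = -120.

-120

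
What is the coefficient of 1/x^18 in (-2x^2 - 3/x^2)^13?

General term: C(13,j)·(-2x^2)^j·(-3/x^2)^(13-j), with x-exponent 2j − 2(13−j) = 4j − 26.
Set 4j − 26 = -18: j = 2.
C(13,2) = 78; (-2)^2 = 4; (-3)^11 = -177147.
Coefficient = 78 · 4 · (-177147) = -55269864.

-55269864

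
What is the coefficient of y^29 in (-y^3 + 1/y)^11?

General term: C(11,j)·(-y^3)^j·(1/y)^(11-j), with y-exponent 3j − 1(11−j) = 4j − 11.
Set 4j − 11 = 29: j = 10.
C(11,10) = 11; (-1)^10 = 1; 1^1 = 1.
Coefficient = 11 · 1 · 1 = 11.

11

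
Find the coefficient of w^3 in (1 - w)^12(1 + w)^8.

Coefficient of w^3 = Σ_{j} C(12,j)·(-1)^j·C(8,3-j)·1^(3-j) for j from 0 to 3.
= 56 + (-336) + 528 + (-220) = 28.

28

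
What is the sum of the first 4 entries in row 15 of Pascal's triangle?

1 + 15 + 105 + 455 = 576.

576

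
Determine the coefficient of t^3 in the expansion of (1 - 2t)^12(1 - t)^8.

-4600

Coefficient of t^3 = Σ_{j} C(12,j)·(-2)^j·C(8,3-j)·(-1)^(3-j) for j from 0 to 3.
= (-56) + (-672) + (-2112) + (-1760) = -4600.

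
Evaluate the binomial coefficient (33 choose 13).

573166440

C(33,13) = (33·32·31·30·29·28·27·26·25·24·23·22·21) / 13! = 3569119343741952000 / 6227020800 = 573166440.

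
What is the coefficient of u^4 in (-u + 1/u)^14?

-2002

General term: C(14,j)·(-u)^j·(1/u)^(14-j), with u-exponent 1j − 1(14−j) = 2j − 14.
Set 2j − 14 = 4: j = 9.
C(14,9) = 2002; (-1)^9 = -1; 1^5 = 1.
Coefficient = 2002 · (-1) · 1 = -2002.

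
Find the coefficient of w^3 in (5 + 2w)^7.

175000

The general term is C(7,j)·(5)^j·(2w)^(7-j); the w^3 term has j = 4.
C(7,4) = 35.
Coefficient = C(7,4) · 5^4 · 2^3 = 35 · 625 · 8 = 175000.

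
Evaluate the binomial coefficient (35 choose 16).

4059928950

C(35,16) = (35·34·33·32·31·30·29·28·27·26·25·24·23·22·21·20) / 16! = 84945040381058457600000 / 20922789888000 = 4059928950.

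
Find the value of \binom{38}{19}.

C(38,19) = (38·37·36·35·34·33·32·31·30·29·28·27·26·25·24·23·22·21·20) / 19! = 4299578163927654889881600000 / 121645100408832000 = 35345263800.

35345263800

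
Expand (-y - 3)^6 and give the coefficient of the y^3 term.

540

The general term is C(6,j)·(-y)^j·(-3)^(6-j); the y^3 term has j = 3.
C(6,3) = 20.
Coefficient = C(6,3) · (-1)^3 · (-3)^3 = 20 · (-1) · (-27) = 540.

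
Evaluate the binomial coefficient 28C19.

6906900

C(28,19) = C(28,9) by symmetry.
C(28,9) = (28·27·26·25·24·23·22·21·20) / 9! = 2506375872000 / 362880 = 6906900.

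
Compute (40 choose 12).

5586853480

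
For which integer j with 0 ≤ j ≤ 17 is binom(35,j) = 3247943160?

C(35,j) increases on 0 ≤ j ≤ 17. C(35,14) = 2319959400 and C(35,15) = 3247943160, so j = 15.

15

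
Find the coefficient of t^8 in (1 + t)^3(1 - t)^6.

Coefficient of t^8 = Σ_{j} C(3,j)·1^j·C(6,8-j)·(-1)^(8-j) for j from 2 to 3.
= 3 + (-6) = -3.

-3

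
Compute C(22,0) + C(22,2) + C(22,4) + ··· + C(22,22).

Even-r terms of row 22 sum to 2^21 = 2097152.

2097152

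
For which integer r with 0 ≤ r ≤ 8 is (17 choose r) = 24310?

8

C(17,r) increases on 0 ≤ r ≤ 8. C(17,7) = 19448 and C(17,8) = 24310, so r = 8.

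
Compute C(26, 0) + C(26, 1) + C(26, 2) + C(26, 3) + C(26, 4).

17902

1 + 26 + 325 + 2600 + 14950 = 17902.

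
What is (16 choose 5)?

4368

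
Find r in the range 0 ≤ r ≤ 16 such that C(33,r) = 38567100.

C(33,r) increases on 0 ≤ r ≤ 16. C(33,8) = 13884156 and C(33,9) = 38567100, so r = 9.

9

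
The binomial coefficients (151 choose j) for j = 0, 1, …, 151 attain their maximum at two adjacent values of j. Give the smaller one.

75

For odd n = 151, C(151,j) peaks at j = (n−1)/2 and (n+1)/2; the smaller is 75.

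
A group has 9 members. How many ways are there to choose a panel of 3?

84

This is C(9,3) = 84.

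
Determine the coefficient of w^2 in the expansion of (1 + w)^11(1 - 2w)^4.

Coefficient of w^2 = Σ_{j} C(11,j)·1^j·C(4,2-j)·(-2)^(2-j) for j from 0 to 2.
= 24 + (-88) + 55 = -9.

-9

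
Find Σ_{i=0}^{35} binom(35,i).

The entries of row 35 sum to 2^35 = 34359738368.

34359738368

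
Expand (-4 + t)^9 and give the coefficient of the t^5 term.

The general term is C(9,j)·(-4)^j·(t)^(9-j); the t^5 term has j = 4.
C(9,4) = 126.
Coefficient = C(9,4) · (-4)^4 = 126 · 256 = 32256.

32256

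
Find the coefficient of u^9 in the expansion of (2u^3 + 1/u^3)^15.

General term: C(15,j)·(2u^3)^j·(1/u^3)^(15-j), with u-exponent 3j − 3(15−j) = 6j − 45.
Set 6j − 45 = 9: j = 9.
C(15,9) = 5005; 2^9 = 512; 1^6 = 1.
Coefficient = 5005 · 512 · 1 = 2562560.

2562560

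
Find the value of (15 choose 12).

455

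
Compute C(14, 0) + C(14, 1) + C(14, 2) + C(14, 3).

1 + 14 + 91 + 364 = 470.

470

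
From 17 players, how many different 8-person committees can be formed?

This is C(17,8) = 24310.

24310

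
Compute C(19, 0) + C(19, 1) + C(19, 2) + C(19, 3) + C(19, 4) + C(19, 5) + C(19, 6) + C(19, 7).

94184

1 + 19 + 171 + 969 + 3876 + 11628 + 27132 + 50388 = 94184.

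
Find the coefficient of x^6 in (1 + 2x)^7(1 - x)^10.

Coefficient of x^6 = Σ_{j} C(7,j)·2^j·C(10,6-j)·(-1)^(6-j) for j from 0 to 6.
= 210 + (-3528) + 17640 + (-33600) + 25200 + (-6720) + 448 = -350.

-350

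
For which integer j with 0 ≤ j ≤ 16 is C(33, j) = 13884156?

8

C(33,j) increases on 0 ≤ j ≤ 16. C(33,7) = 4272048 and C(33,8) = 13884156, so j = 8.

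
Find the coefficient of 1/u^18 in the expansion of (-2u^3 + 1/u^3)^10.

General term: C(10,j)·(-2u^3)^j·(1/u^3)^(10-j), with u-exponent 3j − 3(10−j) = 6j − 30.
Set 6j − 30 = -18: j = 2.
C(10,2) = 45; (-2)^2 = 4; 1^8 = 1.
Coefficient = 45 · 4 · 1 = 180.

180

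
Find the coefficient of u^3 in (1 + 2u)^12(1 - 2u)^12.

Coefficient of u^3 = Σ_{j} C(12,j)·2^j·C(12,3-j)·(-2)^(3-j) for j from 0 to 3.
= (-1760) + 6336 + (-6336) + 1760 = 0.

0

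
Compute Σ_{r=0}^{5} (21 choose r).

1 + 21 + 210 + 1330 + 5985 + 20349 = 27896.

27896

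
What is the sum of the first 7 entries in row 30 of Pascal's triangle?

768212

1 + 30 + 435 + 4060 + 27405 + 142506 + 593775 = 768212.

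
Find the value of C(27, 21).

296010

C(27,21) = C(27,6) by symmetry.
C(27,6) = (27·26·25·24·23·22) / 6! = 213127200 / 720 = 296010.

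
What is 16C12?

1820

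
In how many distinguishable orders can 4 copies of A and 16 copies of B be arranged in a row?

4845

Choose positions for the A's: C(20,4) = 4845.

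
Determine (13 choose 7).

C(13,7) = C(13,6) by symmetry.
C(13,6) = (13·12·11·10·9·8) / 6! = 1235520 / 720 = 1716.

1716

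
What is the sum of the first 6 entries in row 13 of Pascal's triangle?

2380

1 + 13 + 78 + 286 + 715 + 1287 = 2380.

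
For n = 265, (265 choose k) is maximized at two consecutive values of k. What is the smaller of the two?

For odd n = 265, C(265,k) peaks at k = (n−1)/2 and (n+1)/2; the smaller is 132.

132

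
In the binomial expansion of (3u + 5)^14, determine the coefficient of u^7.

586389375000

The general term is C(14,j)·(3u)^j·(5)^(14-j); the u^7 term has j = 7.
C(14,7) = 3432.
Coefficient = C(14,7) · 3^7 · 5^7 = 3432 · 2187 · 78125 = 586389375000.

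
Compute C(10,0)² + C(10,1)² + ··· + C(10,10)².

Σ C(10,j)² is the coefficient of x^10 in (1+x)^10(1+x)^10 = (1+x)^20, i.e. C(20,10) = 184756.

184756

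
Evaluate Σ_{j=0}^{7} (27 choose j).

1 + 27 + 351 + 2925 + 17550 + 80730 + 296010 + 888030 = 1285624.

1285624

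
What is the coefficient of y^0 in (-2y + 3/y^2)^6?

2160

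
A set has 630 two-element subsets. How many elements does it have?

n(n−1)/2 = 630 ⇒ n(n−1) = 1260. Since 36·35 = 1260, n = 36.

36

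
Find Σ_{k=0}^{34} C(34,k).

17179869184

The entries of row 34 sum to 2^34 = 17179869184.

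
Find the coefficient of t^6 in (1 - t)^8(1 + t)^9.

Coefficient of t^6 = Σ_{j} C(8,j)·(-1)^j·C(9,6-j)·1^(6-j) for j from 0 to 6.
= 84 + (-1008) + 3528 + (-4704) + 2520 + (-504) + 28 = -56.

-56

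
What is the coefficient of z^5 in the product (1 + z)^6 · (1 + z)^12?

(1 + z)^6(1 + z)^12 = (1 + z)^18, so the coefficient of z^5 is C(18,5)·1^5 = 8568·1 = 8568.

8568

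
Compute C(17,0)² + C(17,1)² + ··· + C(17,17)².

2333606220

Σ C(17,k)² is the coefficient of x^17 in (1+x)^17(1+x)^17 = (1+x)^34, i.e. C(34,17) = 2333606220.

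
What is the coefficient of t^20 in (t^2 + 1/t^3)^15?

105

General term: C(15,j)·(t^2)^j·(1/t^3)^(15-j), with t-exponent 2j − 3(15−j) = 5j − 45.
Set 5j − 45 = 20: j = 13.
C(15,13) = 105; 1^13 = 1; 1^2 = 1.
Coefficient = 105 · 1 · 1 = 105.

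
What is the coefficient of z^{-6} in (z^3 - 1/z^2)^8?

General term: C(8,j)·(z^3)^j·(-1/z^2)^(8-j), with z-exponent 3j − 2(8−j) = 5j − 16.
Set 5j − 16 = -6: j = 2.
C(8,2) = 28; 1^2 = 1; (-1)^6 = 1.
Coefficient = 28 · 1 · 1 = 28.

28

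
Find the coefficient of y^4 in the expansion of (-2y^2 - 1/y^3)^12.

General term: C(12,j)·(-2y^2)^j·(-1/y^3)^(12-j), with y-exponent 2j − 3(12−j) = 5j − 36.
Set 5j − 36 = 4: j = 8.
C(12,8) = 495; (-2)^8 = 256; (-1)^4 = 1.
Coefficient = 495 · 256 · 1 = 126720.

126720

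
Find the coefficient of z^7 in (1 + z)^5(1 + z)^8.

1716

Coefficient of z^7 = Σ_{j} C(5,j)·C(8,7-j) for j from 0 to 5.
= 8 + 140 + 560 + 700 + 280 + 28 = 1716.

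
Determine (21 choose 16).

20349

C(21,16) = C(21,5) by symmetry.
C(21,5) = (21·20·19·18·17) / 5! = 2441880 / 120 = 20349.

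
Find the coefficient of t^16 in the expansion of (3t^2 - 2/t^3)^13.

General term: C(13,j)·(3t^2)^j·(-2/t^3)^(13-j), with t-exponent 2j − 3(13−j) = 5j − 39.
Set 5j − 39 = 16: j = 11.
C(13,11) = 78; 3^11 = 177147; (-2)^2 = 4.
Coefficient = 78 · 177147 · 4 = 55269864.

55269864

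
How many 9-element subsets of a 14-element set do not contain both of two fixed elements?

All 9-subsets: C(14,9) = 2002. Those containing both fixed elements: C(12,7) = 792.
2002 − 792 = 1210.

1210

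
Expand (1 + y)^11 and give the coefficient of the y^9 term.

55

The general term is C(11,j)·(1)^j·(y)^(11-j); the y^9 term has j = 2.
C(11,2) = 55.
Coefficient = C(11,2) = 55.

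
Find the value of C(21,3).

C(21,3) = (21·20·19) / 3! = 7980 / 6 = 1330.

1330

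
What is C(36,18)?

C(36,18) = (36·35·34·33·32·31·30·29·28·27·26·25·24·23·22·21·20·19) / 18! = 58102407620643984998400000 / 6402373705728000 = 9075135300.

9075135300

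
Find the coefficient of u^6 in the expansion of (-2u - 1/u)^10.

General term: C(10,j)·(-2u)^j·(-1/u)^(10-j), with u-exponent 1j − 1(10−j) = 2j − 10.
Set 2j − 10 = 6: j = 8.
C(10,8) = 45; (-2)^8 = 256; (-1)^2 = 1.
Coefficient = 45 · 256 · 1 = 11520.

11520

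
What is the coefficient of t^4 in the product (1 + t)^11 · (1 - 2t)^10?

Coefficient of t^4 = Σ_{j} C(11,j)·1^j·C(10,4-j)·(-2)^(4-j) for j from 0 to 4.
= 3360 + (-10560) + 9900 + (-3300) + 330 = -270.

-270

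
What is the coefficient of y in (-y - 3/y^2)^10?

General term: C(10,j)·(-y)^j·(-3/y^2)^(10-j), with y-exponent 1j − 2(10−j) = 3j − 20.
Set 3j − 20 = 1: j = 7.
C(10,7) = 120; (-1)^7 = -1; (-3)^3 = -27.
Coefficient = 120 · (-1) · (-27) = 3240.

3240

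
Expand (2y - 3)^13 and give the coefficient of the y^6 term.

The general term is C(13,j)·(2y)^j·(-3)^(13-j); the y^6 term has j = 6.
C(13,6) = 1716.
Coefficient = C(13,6) · 2^6 · (-3)^7 = 1716 · 64 · (-2187) = -240185088.

-240185088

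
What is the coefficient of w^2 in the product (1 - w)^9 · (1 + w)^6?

-3

Coefficient of w^2 = Σ_{j} C(9,j)·(-1)^j·C(6,2-j)·1^(2-j) for j from 0 to 2.
= 15 + (-54) + 36 = -3.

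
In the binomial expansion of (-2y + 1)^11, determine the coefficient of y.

-22

The general term is C(11,j)·(-2y)^j·(1)^(11-j); the y^1 term has j = 1.
C(11,1) = 11.
Coefficient = C(11,1) · (-2)^1 = 11 · (-2) = -22.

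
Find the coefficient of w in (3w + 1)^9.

The general term is C(9,j)·(3w)^j·(1)^(9-j); the w^1 term has j = 1.
C(9,1) = 9.
Coefficient = C(9,1) · 3^1 = 9 · 3 = 27.

27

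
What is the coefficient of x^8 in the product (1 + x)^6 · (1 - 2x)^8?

Coefficient of x^8 = Σ_{j} C(6,j)·1^j·C(8,8-j)·(-2)^(8-j) for j from 0 to 6.
= 256 + (-6144) + 26880 + (-35840) + 16800 + (-2688) + 112 = -624.

-624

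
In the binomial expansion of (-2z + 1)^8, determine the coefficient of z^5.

The general term is C(8,j)·(-2z)^j·(1)^(8-j); the z^5 term has j = 5.
C(8,5) = 56.
Coefficient = C(8,5) · (-2)^5 = 56 · (-32) = -1792.

-1792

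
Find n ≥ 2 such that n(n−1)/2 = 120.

n(n−1)/2 = 120 ⇒ n(n−1) = 240. Since 16·15 = 240, n = 16.

16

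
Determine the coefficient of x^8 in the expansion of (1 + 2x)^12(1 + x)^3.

Coefficient of x^8 = Σ_{j} C(12,j)·2^j·C(3,8-j)·1^(8-j) for j from 5 to 8.
= 25344 + 177408 + 304128 + 126720 = 633600.

633600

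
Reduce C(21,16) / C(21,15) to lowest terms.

3/8

C(n,k+1)/C(n,k) = (n−k)/(k+1) = (21−15)/(15+1) = 6/16 = 3/8.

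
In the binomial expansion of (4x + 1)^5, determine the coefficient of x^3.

640

The general term is C(5,j)·(4x)^j·(1)^(5-j); the x^3 term has j = 3.
C(5,3) = 10.
Coefficient = C(5,3) · 4^3 = 10 · 64 = 640.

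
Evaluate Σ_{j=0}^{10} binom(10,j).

Setting x = 1 in (1+x)^10 gives Σ C(10,j) = 2^10 = 1024.

1024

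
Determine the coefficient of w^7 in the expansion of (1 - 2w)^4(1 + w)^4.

32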